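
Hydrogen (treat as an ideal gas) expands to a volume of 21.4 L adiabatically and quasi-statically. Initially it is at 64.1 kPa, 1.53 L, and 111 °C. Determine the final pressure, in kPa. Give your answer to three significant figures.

P₂ ≈ 1.60 kPa

Adiabatic: P₁V₁^γ = P₂V₂^γ ⇒ P₂ = P₁ (V₁/V₂)^γ.
γ = 7/5 for a diatomic ideal gas.
P₂ = 64.1 × (1.53/21.4)^(7/5) = 1.595 kPa.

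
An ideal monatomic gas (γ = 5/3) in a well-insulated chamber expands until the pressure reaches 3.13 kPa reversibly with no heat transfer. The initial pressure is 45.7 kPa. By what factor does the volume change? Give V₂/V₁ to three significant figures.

From PV^γ = const, V₂/V₁ = (P₁/P₂)^(1/γ).
V₂/V₁ = (45.7/3.13)^(3/5) = 4.996.

V₂/V₁ ≈ 5.00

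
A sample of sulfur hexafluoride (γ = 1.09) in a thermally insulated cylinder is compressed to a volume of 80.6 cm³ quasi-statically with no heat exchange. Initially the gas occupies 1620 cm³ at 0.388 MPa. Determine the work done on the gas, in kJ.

W ≈ 2.17 kJ

P₂ = P₁(V₁/V₂)^γ = 0.388×(1620/80.6)^(1.09) = 10.22 MPa.
For a reversible adiabat, W_by_gas = (P₁V₁ − P₂V₂)/(γ−1).
W_by = (388000×0.00162 − 1.022×10^7×8.06×10^-5) / (0.09) = -2165 J.
W_on_gas = −W_by = 2165 J.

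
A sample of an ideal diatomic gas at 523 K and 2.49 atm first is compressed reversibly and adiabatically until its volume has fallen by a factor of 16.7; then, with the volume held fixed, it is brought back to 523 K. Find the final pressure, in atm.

P₃ ≈ 41.6 atm

For a diatomic ideal gas γ = 7/5.
Adiabatic step (PV^γ = const): P₂ = 2.49×16.7^(7/5) = 128.2 atm; T₂ = 523×16.7^(2/5) = 1613 K.
Isochoric: P₃ = P₂(T₃/T₂) = 128.2 × (523/1613) = 41.58 atm.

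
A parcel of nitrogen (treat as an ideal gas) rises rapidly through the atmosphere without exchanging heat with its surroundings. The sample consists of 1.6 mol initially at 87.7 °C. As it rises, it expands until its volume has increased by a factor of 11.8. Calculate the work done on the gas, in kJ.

For a reversible adiabat TV^(γ−1) is constant, so T₂ = T₁ (V₁/V₂)^(γ−1).
γ = 7/5 for a diatomic ideal gas, so γ−1 = 2/5.
T₁ = 87.7 °C = 360.8 K.
T₂ = 360.8 × (1/11.8)^(2/5) = 134.5 K.
Q = 0, so ΔU = W_on_gas = nCᵥΔT with Cᵥ = R/(γ−1) = 20.79 J/(mol·K).
ΔU = 1.6 × 20.79 × (134.5 − 360.8) = -7529 J.

W ≈ -7.53 kJ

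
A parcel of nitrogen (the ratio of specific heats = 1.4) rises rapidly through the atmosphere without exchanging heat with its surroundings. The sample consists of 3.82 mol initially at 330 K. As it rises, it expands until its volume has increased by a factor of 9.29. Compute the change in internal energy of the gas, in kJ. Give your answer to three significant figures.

ΔU ≈ -15.5 kJ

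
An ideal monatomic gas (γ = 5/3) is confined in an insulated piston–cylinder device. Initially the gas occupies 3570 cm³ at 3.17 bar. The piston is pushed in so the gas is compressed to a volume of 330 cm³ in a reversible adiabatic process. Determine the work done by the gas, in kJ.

P₂ = P₁(V₁/V₂)^γ = 3.17×(3570/330)^(5/3) = 167.7 bar.
For a reversible adiabat, W_by_gas = (P₁V₁ − P₂V₂)/(γ−1).
W_by = (317000×0.00357 − 1.677×10^7×0.00033) / (2/3) = -6606 J.

W ≈ -6.61 kJ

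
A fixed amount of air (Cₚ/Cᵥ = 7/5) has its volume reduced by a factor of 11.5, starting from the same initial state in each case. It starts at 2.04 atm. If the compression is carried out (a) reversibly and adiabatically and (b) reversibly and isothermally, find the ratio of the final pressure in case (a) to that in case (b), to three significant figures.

Isothermal: P_b = P₁(V₁/V₂) = 2.04×11.5.
Adiabatic: P_a = P₁(V₁/V₂)^γ = 2.04×11.5^(7/5).
P_a/P_b = (V₁/V₂)^(γ−1) = 11.5^(2/5) = 2.656.

P_adiabatic / P_isothermal ≈ 2.66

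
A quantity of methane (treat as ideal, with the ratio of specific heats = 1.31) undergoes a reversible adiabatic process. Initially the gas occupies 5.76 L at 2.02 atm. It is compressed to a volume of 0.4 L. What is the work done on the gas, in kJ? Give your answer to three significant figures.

P₂ = P₁(V₁/V₂)^γ = 2.02×(5.76/0.4)^(1.31) = 66.5 atm.
For a reversible adiabat, W_by_gas = (P₁V₁ − P₂V₂)/(γ−1).
W_by = (204700×0.00576 − 6.738×10^6×0.0004) / (0.31) = -4891 J.
W_on_gas = −W_by = 4891 J.

W ≈ 4.89 kJ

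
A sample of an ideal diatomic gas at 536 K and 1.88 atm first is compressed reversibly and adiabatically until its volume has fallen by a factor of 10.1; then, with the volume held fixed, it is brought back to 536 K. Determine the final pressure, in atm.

P₃ ≈ 19.0 atm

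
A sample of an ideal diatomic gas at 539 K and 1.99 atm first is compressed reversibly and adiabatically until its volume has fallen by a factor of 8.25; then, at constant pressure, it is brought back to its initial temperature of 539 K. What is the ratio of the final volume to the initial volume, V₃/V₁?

For a diatomic ideal gas γ = 7/5.
Adiabatic step: V₂/V₁ = 0.1212; T₂ = T₁·8.25^(2/5) = 1254 K.
Isobaric step: V₃/V₂ = T₃/T₂ = 539/1254.
V₃/V₁ = (V₂/V₁)(V₃/V₂) = 0.1212 × (539/1254) = 0.05212.

V₃/V₁ ≈ 0.0521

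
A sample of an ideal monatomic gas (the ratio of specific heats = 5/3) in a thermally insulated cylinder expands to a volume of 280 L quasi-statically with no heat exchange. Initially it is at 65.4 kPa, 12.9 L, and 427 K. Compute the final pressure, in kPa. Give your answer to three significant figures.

Since PV^γ is constant along a reversible adiabat, P₂ = P₁ (V₁/V₂)^γ.
P₂ = 65.4 × (12.9/280)^(5/3) = 0.3872 kPa.

P₂ ≈ 0.387 kPa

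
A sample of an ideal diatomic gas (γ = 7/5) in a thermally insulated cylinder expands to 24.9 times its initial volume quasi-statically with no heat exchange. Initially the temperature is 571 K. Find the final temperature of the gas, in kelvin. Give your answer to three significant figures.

T₂ ≈ 158 K

Adiabatic: T₁V₁^(γ−1) = T₂V₂^(γ−1) ⇒ T₂ = T₁ (V₁/V₂)^(γ−1).
T₂ = 571 × (1/24.9)^(2/5) = 157.8 K.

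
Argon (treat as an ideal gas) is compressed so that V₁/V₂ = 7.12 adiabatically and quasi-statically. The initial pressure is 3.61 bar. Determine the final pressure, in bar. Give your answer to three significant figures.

P₂ ≈ 95.1 bar

Since PV^γ is constant along a reversible adiabat, P₂ = P₁ (V₁/V₂)^γ.
For a monatomic ideal gas γ = 5/3.
P₂ = 3.61 × 7.12^(5/3) = 95.13 bar.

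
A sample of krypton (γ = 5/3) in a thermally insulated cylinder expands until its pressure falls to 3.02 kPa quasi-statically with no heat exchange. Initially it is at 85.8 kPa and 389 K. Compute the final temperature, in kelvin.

T₂ ≈ 102 K

Adiabatic: T₂/T₁ = (P₂/P₁)^((γ−1)/γ).
T₂ = 389 × (3.02/85.8)^(2/5) = 102 K.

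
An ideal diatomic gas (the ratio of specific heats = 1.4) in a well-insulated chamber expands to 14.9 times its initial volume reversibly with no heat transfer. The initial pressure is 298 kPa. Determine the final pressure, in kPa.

Since PV^γ is constant along a reversible adiabat, P₂ = P₁ (V₁/V₂)^γ.
P₂ = 298 × (1/14.9)^(1.4) = 6.788 kPa.

P₂ ≈ 6.79 kPa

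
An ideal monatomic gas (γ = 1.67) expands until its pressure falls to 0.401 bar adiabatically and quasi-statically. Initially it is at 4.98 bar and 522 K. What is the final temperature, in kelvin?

T₂ ≈ 190 K

Along an adiabat T P^((1−γ)/γ) is constant, so T₂ = T₁ (P₂/P₁)^((γ−1)/γ).
T₂ = 522 × (0.401/4.98)^(0.401) = 190 K.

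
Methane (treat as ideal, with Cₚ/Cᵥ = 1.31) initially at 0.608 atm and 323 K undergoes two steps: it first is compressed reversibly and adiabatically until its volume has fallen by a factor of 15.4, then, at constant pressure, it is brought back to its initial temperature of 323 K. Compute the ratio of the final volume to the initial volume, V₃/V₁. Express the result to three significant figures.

Adiabatic step: V₂/V₁ = 0.06494; T₂ = T₁·15.4^(0.31) = 753.9 K.
Isobaric step: V₃/V₂ = T₃/T₂ = 323/753.9.
V₃/V₁ = (V₂/V₁)(V₃/V₂) = 0.06494 × (323/753.9) = 0.02782.

V₃/V₁ ≈ 0.0278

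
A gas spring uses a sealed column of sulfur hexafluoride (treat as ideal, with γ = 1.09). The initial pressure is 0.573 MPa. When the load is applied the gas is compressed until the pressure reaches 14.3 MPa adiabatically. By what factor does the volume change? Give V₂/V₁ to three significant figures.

V₂/V₁ ≈ 0.0523

From PV^γ = const, V₂/V₁ = (P₁/P₂)^(1/γ).
V₂/V₁ = (0.573/14.3)^(0.917) = 0.05226.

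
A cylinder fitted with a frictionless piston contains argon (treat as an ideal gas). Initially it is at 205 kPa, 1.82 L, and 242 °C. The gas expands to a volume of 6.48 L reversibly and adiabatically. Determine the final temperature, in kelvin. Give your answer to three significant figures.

Adiabatic: T₁V₁^(γ−1) = T₂V₂^(γ−1) ⇒ T₂ = T₁ (V₁/V₂)^(γ−1).
γ = 5/3 for a monatomic ideal gas.
T₁ = 242 °C = 515.1 K.
T₂ = 515.1 × (1.82/6.48)^(2/3) = 220.9 K.

T₂ ≈ 221 K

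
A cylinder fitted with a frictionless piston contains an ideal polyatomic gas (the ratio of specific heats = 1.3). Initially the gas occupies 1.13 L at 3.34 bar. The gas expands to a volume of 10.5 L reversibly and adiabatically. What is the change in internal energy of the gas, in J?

ΔU ≈ -613 J

P₂ = P₁(V₁/V₂)^γ = 3.34×(1.13/10.5)^(1.3) = 0.1842 bar.
For a reversible adiabat, W_by_gas = (P₁V₁ − P₂V₂)/(γ−1).
W_by = (334000×0.00113 − 18420×0.0105) / (0.3) = 613.5 J.
Q = 0 ⇒ ΔU = −W_by = -613.5 J.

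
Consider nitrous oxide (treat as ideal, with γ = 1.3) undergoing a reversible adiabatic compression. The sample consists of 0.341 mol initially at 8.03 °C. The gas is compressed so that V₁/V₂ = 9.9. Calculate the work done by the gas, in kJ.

W ≈ -2.63 kJ

For a reversible adiabat TV^(γ−1) is constant, so T₂ = T₁ (V₁/V₂)^(γ−1).
T₁ = 8.03 °C = 281.2 K.
T₂ = 281.2 × 9.9^(0.3) = 559.3 K.
Q = 0, so ΔU = W_on_gas = nCᵥΔT with Cᵥ = R/(γ−1) = 27.71 J/(mol·K).
ΔU = 0.341 × 27.71 × (559.3 − 281.2) = 2629 J.
Work done by the gas = −ΔU = -2629 J.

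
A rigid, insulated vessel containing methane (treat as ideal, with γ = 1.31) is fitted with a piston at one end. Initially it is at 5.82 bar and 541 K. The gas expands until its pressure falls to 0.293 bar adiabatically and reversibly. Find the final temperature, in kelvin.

T₂ ≈ 267 K

Adiabatic: T₂/T₁ = (P₂/P₁)^((γ−1)/γ).
T₂ = 541 × (0.293/5.82)^(0.237) = 266.7 K.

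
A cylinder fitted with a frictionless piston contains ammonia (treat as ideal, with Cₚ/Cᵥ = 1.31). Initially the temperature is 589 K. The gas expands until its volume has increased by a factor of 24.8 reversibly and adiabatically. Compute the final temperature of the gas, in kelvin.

T₂ ≈ 218 K

Adiabatic: T₁V₁^(γ−1) = T₂V₂^(γ−1) ⇒ T₂ = T₁ (V₁/V₂)^(γ−1).
T₂ = 589 × (1/24.8)^(0.31) = 217.7 K.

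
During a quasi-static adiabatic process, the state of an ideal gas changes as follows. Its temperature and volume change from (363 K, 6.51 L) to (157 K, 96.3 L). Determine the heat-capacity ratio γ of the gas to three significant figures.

γ ≈ 1.31

TV^(γ−1) = const ⇒ γ − 1 = ln(T₂/T₁) / ln(V₁/V₂).
γ = 1 + ln(157/363) / ln(6.51/96.3) = 1.311.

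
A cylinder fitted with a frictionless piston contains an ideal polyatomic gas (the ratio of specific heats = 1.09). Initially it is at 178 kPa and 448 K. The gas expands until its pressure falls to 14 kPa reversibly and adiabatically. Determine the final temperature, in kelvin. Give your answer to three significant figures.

T₂ ≈ 363 K

Along an adiabat T P^((1−γ)/γ) is constant, so T₂ = T₁ (P₂/P₁)^((γ−1)/γ).
T₂ = 448 × (14/178)^(0.0826) = 363.2 K.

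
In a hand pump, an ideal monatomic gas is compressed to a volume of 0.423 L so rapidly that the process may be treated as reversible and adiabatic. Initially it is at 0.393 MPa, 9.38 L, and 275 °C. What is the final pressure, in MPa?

P₂ ≈ 68.8 MPa

Since PV^γ is constant along a reversible adiabat, P₂ = P₁ (V₁/V₂)^γ.
γ = 5/3 for a monatomic ideal gas.
P₂ = 0.393 × (9.38/0.423)^(5/3) = 68.79 MPa.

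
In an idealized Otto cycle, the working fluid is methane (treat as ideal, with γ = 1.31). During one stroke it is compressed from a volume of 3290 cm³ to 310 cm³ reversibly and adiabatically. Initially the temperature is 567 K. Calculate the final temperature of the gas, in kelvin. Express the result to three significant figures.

T₂ ≈ 1180 K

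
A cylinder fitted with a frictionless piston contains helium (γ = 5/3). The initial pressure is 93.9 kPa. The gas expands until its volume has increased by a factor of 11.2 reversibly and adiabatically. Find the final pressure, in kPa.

P₂ ≈ 1.67 kPa

Since PV^γ is constant along a reversible adiabat, P₂ = P₁ (V₁/V₂)^γ.
P₂ = 93.9 × (1/11.2)^(5/3) = 1.675 kPa.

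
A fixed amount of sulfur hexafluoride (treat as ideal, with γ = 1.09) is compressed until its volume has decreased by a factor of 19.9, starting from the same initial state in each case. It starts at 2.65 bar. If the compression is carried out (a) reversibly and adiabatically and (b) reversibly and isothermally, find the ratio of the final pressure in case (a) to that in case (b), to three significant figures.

P_adiabatic / P_isothermal ≈ 1.31

Isothermal: P_b = P₁(V₁/V₂) = 2.65×19.9.
Adiabatic: P_a = P₁(V₁/V₂)^γ = 2.65×19.9^(1.09).
P_a/P_b = (V₁/V₂)^(γ−1) = 19.9^(0.09) = 1.309.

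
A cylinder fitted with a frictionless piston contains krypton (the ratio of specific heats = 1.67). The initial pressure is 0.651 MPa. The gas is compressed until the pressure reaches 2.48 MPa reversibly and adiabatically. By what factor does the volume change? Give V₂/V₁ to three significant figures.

From PV^γ = const, V₂/V₁ = (P₁/P₂)^(1/γ).
V₂/V₁ = (0.651/2.48)^(0.599) = 0.4489.

V₂/V₁ ≈ 0.449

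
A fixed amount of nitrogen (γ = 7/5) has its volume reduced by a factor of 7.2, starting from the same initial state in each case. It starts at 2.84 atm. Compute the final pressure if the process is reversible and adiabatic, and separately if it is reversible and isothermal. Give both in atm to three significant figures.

Isothermal: P₂ = P₁(V₁/V₂) = 2.84×7.2 = 20.45 atm.
Adiabatic: P₂ = P₁(V₁/V₂)^γ = 2.84×7.2^(7/5) = 45.04 atm.

adiabatic: 45.0 atm; isothermal: 20.4 atm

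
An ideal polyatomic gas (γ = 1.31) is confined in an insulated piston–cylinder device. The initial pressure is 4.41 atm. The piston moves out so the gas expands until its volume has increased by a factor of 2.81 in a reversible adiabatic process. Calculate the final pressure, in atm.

Since PV^γ is constant along a reversible adiabat, P₂ = P₁ (V₁/V₂)^γ.
P₂ = 4.41 × (1/2.81)^(1.31) = 1.139 atm.

P₂ ≈ 1.14 atm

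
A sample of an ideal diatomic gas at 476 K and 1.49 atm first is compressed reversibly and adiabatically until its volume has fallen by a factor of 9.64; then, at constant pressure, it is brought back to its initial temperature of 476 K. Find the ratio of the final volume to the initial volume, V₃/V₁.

For a diatomic ideal gas γ = 7/5.
Adiabatic step: V₂/V₁ = 0.1037; T₂ = T₁·9.64^(2/5) = 1178 K.
Isobaric step: V₃/V₂ = T₃/T₂ = 476/1178.
V₃/V₁ = (V₂/V₁)(V₃/V₂) = 0.1037 × (476/1178) = 0.04191.

V₃/V₁ ≈ 0.0419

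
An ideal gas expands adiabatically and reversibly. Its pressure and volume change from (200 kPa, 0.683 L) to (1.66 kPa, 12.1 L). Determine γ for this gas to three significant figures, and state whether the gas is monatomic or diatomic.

PV^γ = const ⇒ γ = ln(P₂/P₁) / ln(V₁/V₂).
γ = ln(1.66/200) / ln(0.683/12.1) = 1.667.
γ ≈ 1.67 is close to 5/3, so the gas is monatomic.

γ ≈ 1.67; monatomic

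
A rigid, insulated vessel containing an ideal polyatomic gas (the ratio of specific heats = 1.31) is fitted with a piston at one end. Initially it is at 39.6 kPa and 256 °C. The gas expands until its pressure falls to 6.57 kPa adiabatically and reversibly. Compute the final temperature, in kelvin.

Adiabatic: T₂/T₁ = (P₂/P₁)^((γ−1)/γ).
T₁ = 256 °C = 529.1 K.
T₂ = 529.1 × (6.57/39.6)^(0.237) = 345.9 K.

T₂ ≈ 346 K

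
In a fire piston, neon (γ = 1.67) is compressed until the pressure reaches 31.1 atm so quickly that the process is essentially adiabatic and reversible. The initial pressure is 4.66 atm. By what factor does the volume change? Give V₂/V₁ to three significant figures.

V₂/V₁ ≈ 0.321

From PV^γ = const, V₂/V₁ = (P₁/P₂)^(1/γ).
V₂/V₁ = (4.66/31.1)^(0.599) = 0.3209.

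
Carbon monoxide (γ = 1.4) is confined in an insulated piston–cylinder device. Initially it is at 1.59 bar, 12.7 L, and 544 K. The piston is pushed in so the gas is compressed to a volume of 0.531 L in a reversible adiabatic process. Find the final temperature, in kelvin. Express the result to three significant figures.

T₂ ≈ 1940 K

Adiabatic: T₁V₁^(γ−1) = T₂V₂^(γ−1) ⇒ T₂ = T₁ (V₁/V₂)^(γ−1).
T₂ = 544 × (12.7/0.531)^(0.4) = 1937 K.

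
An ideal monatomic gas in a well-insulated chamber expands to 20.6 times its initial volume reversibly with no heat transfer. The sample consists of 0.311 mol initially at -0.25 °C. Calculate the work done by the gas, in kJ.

For a reversible adiabat TV^(γ−1) is constant, so T₂ = T₁ (V₁/V₂)^(γ−1).
γ = 5/3 for a monatomic ideal gas, so γ−1 = 2/3.
T₁ = -0.25 °C = 272.9 K.
T₂ = 272.9 × (1/20.6)^(2/3) = 36.32 K.
Q = 0, so ΔU = W_on_gas = nCᵥΔT with Cᵥ = R/(γ−1) = 12.47 J/(mol·K).
ΔU = 0.311 × 12.47 × (36.32 − 272.9) = -917.6 J.
Work done by the gas = −ΔU = 917.6 J.

W ≈ 0.918 kJ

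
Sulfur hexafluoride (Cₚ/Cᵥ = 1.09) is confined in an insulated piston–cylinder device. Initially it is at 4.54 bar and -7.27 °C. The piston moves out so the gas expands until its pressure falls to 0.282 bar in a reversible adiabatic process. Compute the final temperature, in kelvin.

Adiabatic: T₂/T₁ = (P₂/P₁)^((γ−1)/γ).
T₁ = -7.27 °C = 265.9 K.
T₂ = 265.9 × (0.282/4.54)^(0.0826) = 211.4 K.

T₂ ≈ 211 K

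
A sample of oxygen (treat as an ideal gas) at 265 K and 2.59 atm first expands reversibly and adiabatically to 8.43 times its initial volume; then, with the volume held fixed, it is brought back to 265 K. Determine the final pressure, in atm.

P₃ ≈ 0.307 atm

For a diatomic ideal gas γ = 7/5.
Adiabatic step (PV^γ = const): P₂ = 2.59×(1/8.43)^(7/5) = 0.131 atm; T₂ = 265×(1/8.43)^(2/5) = 113 K.
Isochoric: P₃ = P₂(T₃/T₂) = 0.131 × (265/113) = 0.3072 atm.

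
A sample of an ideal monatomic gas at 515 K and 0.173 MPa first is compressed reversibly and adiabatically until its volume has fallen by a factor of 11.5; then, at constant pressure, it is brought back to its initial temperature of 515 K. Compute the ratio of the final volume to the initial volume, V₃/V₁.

For a monatomic ideal gas γ = 5/3.
Adiabatic step: V₂/V₁ = 0.08696; T₂ = T₁·11.5^(2/3) = 2624 K.
Isobaric step: V₃/V₂ = T₃/T₂ = 515/2624.
V₃/V₁ = (V₂/V₁)(V₃/V₂) = 0.08696 × (515/2624) = 0.01707.

V₃/V₁ ≈ 0.0171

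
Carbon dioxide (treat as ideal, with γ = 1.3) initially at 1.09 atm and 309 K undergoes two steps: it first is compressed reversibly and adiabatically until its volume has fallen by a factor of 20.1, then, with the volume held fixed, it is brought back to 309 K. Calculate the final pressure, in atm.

Adiabatic step (PV^γ = const): P₂ = 1.09×20.1^(1.3) = 53.9 atm; T₂ = 309×20.1^(0.3) = 760.2 K.
Isochoric: P₃ = P₂(T₃/T₂) = 53.9 × (309/760.2) = 21.91 atm.

P₃ ≈ 21.9 atm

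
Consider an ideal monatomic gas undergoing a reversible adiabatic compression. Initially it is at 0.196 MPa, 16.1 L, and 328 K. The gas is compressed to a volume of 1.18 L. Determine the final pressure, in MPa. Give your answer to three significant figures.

Since PV^γ is constant along a reversible adiabat, P₂ = P₁ (V₁/V₂)^γ.
γ = 5/3 for a monatomic ideal gas.
P₂ = 0.196 × (16.1/1.18)^(5/3) = 15.27 MPa.

P₂ ≈ 15.3 MPa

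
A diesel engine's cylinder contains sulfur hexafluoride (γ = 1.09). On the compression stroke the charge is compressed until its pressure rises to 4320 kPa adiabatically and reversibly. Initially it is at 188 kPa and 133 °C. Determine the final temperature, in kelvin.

Along an adiabat T P^((1−γ)/γ) is constant, so T₂ = T₁ (P₂/P₁)^((γ−1)/γ).
T₁ = 133 °C = 406.1 K.
T₂ = 406.1 × (4320/188)^(0.0826) = 526.1 K.

T₂ ≈ 526 K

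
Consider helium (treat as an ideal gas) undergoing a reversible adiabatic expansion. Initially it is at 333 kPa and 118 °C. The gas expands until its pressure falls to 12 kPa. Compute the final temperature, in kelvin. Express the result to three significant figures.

T₂ ≈ 104 K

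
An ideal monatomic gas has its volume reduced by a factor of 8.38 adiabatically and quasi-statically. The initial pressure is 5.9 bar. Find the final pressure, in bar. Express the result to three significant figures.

Since PV^γ is constant along a reversible adiabat, P₂ = P₁ (V₁/V₂)^γ.
For a monatomic ideal gas γ = 5/3.
P₂ = 5.9 × 8.38^(5/3) = 204 bar.

P₂ ≈ 204 bar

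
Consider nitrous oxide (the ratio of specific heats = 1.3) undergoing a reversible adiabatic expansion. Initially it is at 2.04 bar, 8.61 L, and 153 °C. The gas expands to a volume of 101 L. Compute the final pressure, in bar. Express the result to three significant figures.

Since PV^γ is constant along a reversible adiabat, P₂ = P₁ (V₁/V₂)^γ.
P₂ = 2.04 × (8.61/101)^(1.3) = 0.08308 bar.

P₂ ≈ 0.0831 bar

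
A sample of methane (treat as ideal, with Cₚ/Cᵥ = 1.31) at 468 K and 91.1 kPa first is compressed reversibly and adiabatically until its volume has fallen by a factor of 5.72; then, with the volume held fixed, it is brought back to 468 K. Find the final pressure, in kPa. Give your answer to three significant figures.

P₃ ≈ 521 kPa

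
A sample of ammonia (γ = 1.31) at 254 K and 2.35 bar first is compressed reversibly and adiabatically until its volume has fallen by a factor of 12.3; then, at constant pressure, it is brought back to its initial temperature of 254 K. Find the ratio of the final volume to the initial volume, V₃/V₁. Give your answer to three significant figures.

V₃/V₁ ≈ 0.0373

Adiabatic step: V₂/V₁ = 0.0813; T₂ = T₁·12.3^(0.31) = 553 K.
Isobaric step: V₃/V₂ = T₃/T₂ = 254/553.
V₃/V₁ = (V₂/V₁)(V₃/V₂) = 0.0813 × (254/553) = 0.03734.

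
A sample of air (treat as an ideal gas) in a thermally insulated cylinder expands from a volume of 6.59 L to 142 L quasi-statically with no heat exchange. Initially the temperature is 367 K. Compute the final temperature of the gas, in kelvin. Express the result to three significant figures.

T₂ ≈ 107 K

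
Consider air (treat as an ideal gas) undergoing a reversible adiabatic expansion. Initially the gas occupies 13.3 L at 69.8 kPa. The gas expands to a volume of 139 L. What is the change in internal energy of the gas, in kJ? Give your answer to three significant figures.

γ = 7/5 for a diatomic ideal gas.
P₂ = P₁(V₁/V₂)^γ = 69.8×(13.3/139)^(7/5) = 2.612 kPa.
For a reversible adiabat, W_by_gas = (P₁V₁ − P₂V₂)/(γ−1).
W_by = (69800×0.0133 − 2612×0.139) / (2/5) = 1413 J.
Q = 0 ⇒ ΔU = −W_by = -1413 J.

ΔU ≈ -1.41 kJ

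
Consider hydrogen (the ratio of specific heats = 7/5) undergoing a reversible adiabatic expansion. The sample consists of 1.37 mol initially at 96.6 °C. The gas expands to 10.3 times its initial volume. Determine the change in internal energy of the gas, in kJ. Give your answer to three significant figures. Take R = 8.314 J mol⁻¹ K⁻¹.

ΔU ≈ -6.39 kJ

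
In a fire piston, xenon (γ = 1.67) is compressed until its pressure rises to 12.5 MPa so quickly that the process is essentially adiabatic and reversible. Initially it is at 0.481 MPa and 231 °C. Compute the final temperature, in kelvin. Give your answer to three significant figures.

T₂ ≈ 1860 K

Adiabatic: T₂/T₁ = (P₂/P₁)^((γ−1)/γ).
T₁ = 231 °C = 504.1 K.
T₂ = 504.1 × (12.5/0.481)^(0.401) = 1863 K.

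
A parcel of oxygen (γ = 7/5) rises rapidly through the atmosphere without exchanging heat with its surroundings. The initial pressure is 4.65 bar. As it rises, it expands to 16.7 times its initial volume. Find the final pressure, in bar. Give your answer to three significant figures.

Adiabatic: P₁V₁^γ = P₂V₂^γ ⇒ P₂ = P₁ (V₁/V₂)^γ.
P₂ = 4.65 × (1/16.7)^(7/5) = 0.09029 bar.

P₂ ≈ 0.0903 bar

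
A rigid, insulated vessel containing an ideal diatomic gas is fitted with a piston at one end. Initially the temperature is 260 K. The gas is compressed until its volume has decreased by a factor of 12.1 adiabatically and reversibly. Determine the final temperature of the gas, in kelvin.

T₂ ≈ 705 K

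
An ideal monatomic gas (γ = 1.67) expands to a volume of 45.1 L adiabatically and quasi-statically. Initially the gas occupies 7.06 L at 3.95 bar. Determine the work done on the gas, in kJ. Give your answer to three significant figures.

P₂ = P₁(V₁/V₂)^γ = 3.95×(7.06/45.1)^(1.67) = 0.1785 bar.
For a reversible adiabat, W_by_gas = (P₁V₁ − P₂V₂)/(γ−1).
W_by = (395000×0.00706 − 17850×0.0451) / (0.67) = 2961 J.
W_on_gas = −W_by = -2961 J.

W ≈ -2.96 kJ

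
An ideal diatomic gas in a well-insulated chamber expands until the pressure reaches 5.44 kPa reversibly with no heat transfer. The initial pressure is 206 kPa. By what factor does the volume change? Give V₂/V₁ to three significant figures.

V₂/V₁ ≈ 13.4

From PV^γ = const, V₂/V₁ = (P₁/P₂)^(1/γ).
For a diatomic ideal gas γ = 7/5.
V₂/V₁ = (206/5.44)^(5/7) = 13.41.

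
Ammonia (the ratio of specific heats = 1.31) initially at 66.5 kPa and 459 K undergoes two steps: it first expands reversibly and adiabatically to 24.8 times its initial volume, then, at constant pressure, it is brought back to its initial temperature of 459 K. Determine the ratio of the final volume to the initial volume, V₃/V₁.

Adiabatic step: V₂/V₁ = 24.8; T₂ = T₁·(1/24.8)^(0.31) = 169.6 K.
Isobaric step: V₃/V₂ = T₃/T₂ = 459/169.6.
V₃/V₁ = (V₂/V₁)(V₃/V₂) = 24.8 × (459/169.6) = 67.1.

V₃/V₁ ≈ 67.1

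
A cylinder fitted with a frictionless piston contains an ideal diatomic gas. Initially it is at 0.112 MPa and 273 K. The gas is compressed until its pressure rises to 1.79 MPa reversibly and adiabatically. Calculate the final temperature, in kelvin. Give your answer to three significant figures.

Adiabatic: T₂/T₁ = (P₂/P₁)^((γ−1)/γ).
For a diatomic ideal gas γ = 7/5, so (γ−1)/γ = 2/7.
T₂ = 273 × (1.79/0.112)^(2/7) = 602.6 K.

T₂ ≈ 603 K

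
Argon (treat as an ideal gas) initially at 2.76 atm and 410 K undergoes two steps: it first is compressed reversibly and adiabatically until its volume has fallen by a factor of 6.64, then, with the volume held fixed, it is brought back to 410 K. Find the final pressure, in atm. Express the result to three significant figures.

For a monatomic ideal gas γ = 5/3.
Adiabatic step (PV^γ = const): P₂ = 2.76×6.64^(5/3) = 64.74 atm; T₂ = 410×6.64^(2/3) = 1448 K.
Isochoric: P₃ = P₂(T₃/T₂) = 64.74 × (410/1448) = 18.33 atm.

P₃ ≈ 18.3 atm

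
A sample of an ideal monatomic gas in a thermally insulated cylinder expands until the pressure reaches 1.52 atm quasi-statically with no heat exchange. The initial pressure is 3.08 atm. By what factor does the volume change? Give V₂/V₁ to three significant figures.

From PV^γ = const, V₂/V₁ = (P₁/P₂)^(1/γ).
For a monatomic ideal gas γ = 5/3.
V₂/V₁ = (3.08/1.52)^(3/5) = 1.528.

V₂/V₁ ≈ 1.53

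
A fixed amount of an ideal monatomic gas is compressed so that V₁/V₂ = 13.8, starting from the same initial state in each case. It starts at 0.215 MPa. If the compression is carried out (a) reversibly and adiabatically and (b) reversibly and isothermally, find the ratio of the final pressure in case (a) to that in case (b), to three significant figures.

For a monatomic ideal gas γ = 5/3.
Isothermal: P_b = P₁(V₁/V₂) = 0.215×13.8.
Adiabatic: P_a = P₁(V₁/V₂)^γ = 0.215×13.8^(5/3).
P_a/P_b = (V₁/V₂)^(γ−1) = 13.8^(2/3) = 5.753.

P_adiabatic / P_isothermal ≈ 5.75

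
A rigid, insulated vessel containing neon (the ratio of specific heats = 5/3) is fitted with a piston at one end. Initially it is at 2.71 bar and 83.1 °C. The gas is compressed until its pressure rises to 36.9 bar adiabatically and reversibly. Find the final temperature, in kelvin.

Along an adiabat T P^((1−γ)/γ) is constant, so T₂ = T₁ (P₂/P₁)^((γ−1)/γ).
T₁ = 83.1 °C = 356.2 K.
T₂ = 356.2 × (36.9/2.71)^(2/5) = 1012 K.

T₂ ≈ 1010 K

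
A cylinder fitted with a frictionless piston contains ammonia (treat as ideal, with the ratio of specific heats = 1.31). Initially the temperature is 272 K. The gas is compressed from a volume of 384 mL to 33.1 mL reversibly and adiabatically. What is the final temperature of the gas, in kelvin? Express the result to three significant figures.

For a reversible adiabat TV^(γ−1) is constant, so T₂ = T₁ (V₁/V₂)^(γ−1).
T₂ = 272 × (384/33.1)^(0.31) = 581.5 K.

T₂ ≈ 582 K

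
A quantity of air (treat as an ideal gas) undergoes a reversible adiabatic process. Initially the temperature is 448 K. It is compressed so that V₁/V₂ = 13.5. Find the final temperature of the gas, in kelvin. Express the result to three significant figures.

T₂ ≈ 1270 K

Adiabatic: T₁V₁^(γ−1) = T₂V₂^(γ−1) ⇒ T₂ = T₁ (V₁/V₂)^(γ−1).
For a diatomic ideal gas γ = 7/5, so γ−1 = 2/5.
T₂ = 448 × 13.5^(2/5) = 1269 K.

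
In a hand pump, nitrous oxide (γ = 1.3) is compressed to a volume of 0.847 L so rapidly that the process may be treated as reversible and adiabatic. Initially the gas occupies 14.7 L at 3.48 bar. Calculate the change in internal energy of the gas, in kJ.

ΔU ≈ 23.1 kJ

P₂ = P₁(V₁/V₂)^γ = 3.48×(14.7/0.847)^(1.3) = 142.2 bar.
For a reversible adiabat, W_by_gas = (P₁V₁ − P₂V₂)/(γ−1).
W_by = (348000×0.0147 − 1.422×10^7×0.000847) / (0.3) = -23090 J.
Q = 0 ⇒ ΔU = −W_by = 23090 J.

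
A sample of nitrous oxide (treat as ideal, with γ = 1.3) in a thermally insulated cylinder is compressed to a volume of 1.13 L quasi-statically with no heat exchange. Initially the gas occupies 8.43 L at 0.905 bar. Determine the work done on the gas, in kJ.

P₂ = P₁(V₁/V₂)^γ = 0.905×(8.43/1.13)^(1.3) = 12.34 bar.
For a reversible adiabat, W_by_gas = (P₁V₁ − P₂V₂)/(γ−1).
W_by = (90500×0.00843 − 1.234×10^6×0.00113) / (0.3) = -2104 J.
W_on_gas = −W_by = 2104 J.

W ≈ 2.10 kJ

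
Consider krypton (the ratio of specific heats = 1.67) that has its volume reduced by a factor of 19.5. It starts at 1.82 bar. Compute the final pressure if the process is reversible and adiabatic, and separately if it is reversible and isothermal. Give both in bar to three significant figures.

adiabatic: 260 bar; isothermal: 35.5 bar

Isothermal: P₂ = P₁(V₁/V₂) = 1.82×19.5 = 35.49 bar.
Adiabatic: P₂ = P₁(V₁/V₂)^γ = 1.82×19.5^(1.67) = 259.7 bar.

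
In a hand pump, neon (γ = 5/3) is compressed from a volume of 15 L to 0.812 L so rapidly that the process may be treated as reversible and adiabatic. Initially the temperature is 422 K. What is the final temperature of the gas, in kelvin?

T₂ ≈ 2950 K

Adiabatic: T₁V₁^(γ−1) = T₂V₂^(γ−1) ⇒ T₂ = T₁ (V₁/V₂)^(γ−1).
T₂ = 422 × (15/0.812)^(2/3) = 2949 K.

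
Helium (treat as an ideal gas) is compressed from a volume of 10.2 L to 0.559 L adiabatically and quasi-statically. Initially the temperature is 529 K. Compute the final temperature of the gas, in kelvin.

Adiabatic: T₁V₁^(γ−1) = T₂V₂^(γ−1) ⇒ T₂ = T₁ (V₁/V₂)^(γ−1).
For a monatomic ideal gas γ = 5/3, so γ−1 = 2/3.
T₂ = 529 × (10.2/0.559)^(2/3) = 3666 K.

T₂ ≈ 3670 K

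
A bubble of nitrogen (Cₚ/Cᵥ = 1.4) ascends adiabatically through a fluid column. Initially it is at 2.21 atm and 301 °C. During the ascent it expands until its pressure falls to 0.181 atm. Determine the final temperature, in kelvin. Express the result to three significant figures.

Along an adiabat T P^((1−γ)/γ) is constant, so T₂ = T₁ (P₂/P₁)^((γ−1)/γ).
T₁ = 301 °C = 574.1 K.
T₂ = 574.1 × (0.181/2.21)^(0.286) = 280.9 K.

T₂ ≈ 281 K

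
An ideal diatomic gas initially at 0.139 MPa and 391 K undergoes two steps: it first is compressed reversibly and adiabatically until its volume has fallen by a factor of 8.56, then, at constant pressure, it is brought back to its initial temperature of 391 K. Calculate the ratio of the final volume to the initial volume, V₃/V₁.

For a diatomic ideal gas γ = 7/5.
Adiabatic step: V₂/V₁ = 0.1168; T₂ = T₁·8.56^(2/5) = 922.9 K.
Isobaric step: V₃/V₂ = T₃/T₂ = 391/922.9.
V₃/V₁ = (V₂/V₁)(V₃/V₂) = 0.1168 × (391/922.9) = 0.04949.

V₃/V₁ ≈ 0.0495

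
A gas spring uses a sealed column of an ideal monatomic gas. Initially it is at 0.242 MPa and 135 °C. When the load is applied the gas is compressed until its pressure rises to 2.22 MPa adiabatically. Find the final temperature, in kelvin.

T₂ ≈ 990 K

Along an adiabat T P^((1−γ)/γ) is constant, so T₂ = T₁ (P₂/P₁)^((γ−1)/γ).
For a monatomic ideal gas γ = 5/3, so (γ−1)/γ = 2/5.
T₁ = 135 °C = 408.1 K.
T₂ = 408.1 × (2.22/0.242)^(2/5) = 990.5 K.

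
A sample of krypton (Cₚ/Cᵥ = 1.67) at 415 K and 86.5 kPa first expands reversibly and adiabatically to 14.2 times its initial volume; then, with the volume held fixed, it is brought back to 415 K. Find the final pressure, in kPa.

Adiabatic step (PV^γ = const): P₂ = 86.5×(1/14.2)^(1.67) = 1.03 kPa; T₂ = 415×(1/14.2)^(0.67) = 70.15 K.
Isochoric: P₃ = P₂(T₃/T₂) = 1.03 × (415/70.15) = 6.092 kPa.

P₃ ≈ 6.09 kPa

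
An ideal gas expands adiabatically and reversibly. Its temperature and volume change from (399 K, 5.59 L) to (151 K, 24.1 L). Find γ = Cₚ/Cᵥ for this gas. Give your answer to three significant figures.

γ ≈ 1.66

TV^(γ−1) = const ⇒ γ − 1 = ln(T₂/T₁) / ln(V₁/V₂).
γ = 1 + ln(151/399) / ln(5.59/24.1) = 1.665.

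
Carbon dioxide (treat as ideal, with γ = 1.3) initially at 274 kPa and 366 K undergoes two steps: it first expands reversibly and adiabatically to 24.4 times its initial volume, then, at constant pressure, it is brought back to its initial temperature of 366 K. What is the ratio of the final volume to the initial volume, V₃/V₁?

Adiabatic step: V₂/V₁ = 24.4; T₂ = T₁·(1/24.4)^(0.3) = 140.4 K.
Isobaric step: V₃/V₂ = T₃/T₂ = 366/140.4.
V₃/V₁ = (V₂/V₁)(V₃/V₂) = 24.4 × (366/140.4) = 63.62.

V₃/V₁ ≈ 63.6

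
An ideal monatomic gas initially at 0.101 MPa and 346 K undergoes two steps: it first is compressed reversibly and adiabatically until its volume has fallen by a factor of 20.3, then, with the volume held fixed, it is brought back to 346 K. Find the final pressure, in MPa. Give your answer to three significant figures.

P₃ ≈ 2.05 MPa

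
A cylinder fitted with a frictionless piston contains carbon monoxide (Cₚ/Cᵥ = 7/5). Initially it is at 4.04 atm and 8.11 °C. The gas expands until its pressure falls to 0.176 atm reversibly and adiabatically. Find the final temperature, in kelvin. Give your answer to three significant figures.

Adiabatic: T₂/T₁ = (P₂/P₁)^((γ−1)/γ).
T₁ = 8.11 °C = 281.3 K.
T₂ = 281.3 × (0.176/4.04)^(2/7) = 114.9 K.

T₂ ≈ 115 K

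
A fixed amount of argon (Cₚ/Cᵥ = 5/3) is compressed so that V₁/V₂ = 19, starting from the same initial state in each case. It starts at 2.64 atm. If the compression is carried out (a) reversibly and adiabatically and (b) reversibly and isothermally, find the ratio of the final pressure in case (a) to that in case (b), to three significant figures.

P_adiabatic / P_isothermal ≈ 7.12

Isothermal: P_b = P₁(V₁/V₂) = 2.64×19.
Adiabatic: P_a = P₁(V₁/V₂)^γ = 2.64×19^(5/3).
P_a/P_b = (V₁/V₂)^(γ−1) = 19^(2/3) = 7.12.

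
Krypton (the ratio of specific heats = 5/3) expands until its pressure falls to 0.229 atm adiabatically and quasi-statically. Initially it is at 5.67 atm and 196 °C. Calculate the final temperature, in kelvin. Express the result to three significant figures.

T₂ ≈ 130 K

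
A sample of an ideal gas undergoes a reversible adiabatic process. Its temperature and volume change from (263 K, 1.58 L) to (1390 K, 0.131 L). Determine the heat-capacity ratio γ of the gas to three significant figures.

TV^(γ−1) = const ⇒ γ − 1 = ln(T₂/T₁) / ln(V₁/V₂).
γ = 1 + ln(1390/263) / ln(1.58/0.131) = 1.669.

γ ≈ 1.67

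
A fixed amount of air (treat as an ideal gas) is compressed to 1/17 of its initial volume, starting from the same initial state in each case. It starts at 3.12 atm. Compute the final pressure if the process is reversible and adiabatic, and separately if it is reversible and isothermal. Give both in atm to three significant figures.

For a diatomic ideal gas γ = 7/5.
Isothermal: P₂ = P₁(V₁/V₂) = 3.12×17 = 53.04 atm.
Adiabatic: P₂ = P₁(V₁/V₂)^γ = 3.12×17^(7/5) = 164.7 atm.

adiabatic: 165 atm; isothermal: 53.0 atm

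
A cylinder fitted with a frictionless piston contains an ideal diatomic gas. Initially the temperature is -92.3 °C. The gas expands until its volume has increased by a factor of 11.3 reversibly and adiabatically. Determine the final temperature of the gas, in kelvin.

Adiabatic: T₁V₁^(γ−1) = T₂V₂^(γ−1) ⇒ T₂ = T₁ (V₁/V₂)^(γ−1).
For a diatomic ideal gas γ = 7/5, so γ−1 = 2/5.
T₁ = -92.3 °C = 180.8 K.
T₂ = 180.8 × (1/11.3)^(2/5) = 68.56 K.

T₂ ≈ 68.6 K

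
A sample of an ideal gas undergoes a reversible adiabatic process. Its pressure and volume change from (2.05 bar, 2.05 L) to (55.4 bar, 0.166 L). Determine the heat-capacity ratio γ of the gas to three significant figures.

PV^γ = const ⇒ γ = ln(P₂/P₁) / ln(V₁/V₂).
γ = ln(55.4/2.05) / ln(2.05/0.166) = 1.312.

γ ≈ 1.31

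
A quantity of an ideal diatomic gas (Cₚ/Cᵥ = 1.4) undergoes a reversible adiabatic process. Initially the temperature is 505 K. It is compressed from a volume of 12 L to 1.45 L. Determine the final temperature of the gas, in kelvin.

T₂ ≈ 1180 K

Adiabatic: T₁V₁^(γ−1) = T₂V₂^(γ−1) ⇒ T₂ = T₁ (V₁/V₂)^(γ−1).
T₂ = 505 × (12/1.45)^(0.4) = 1176 K.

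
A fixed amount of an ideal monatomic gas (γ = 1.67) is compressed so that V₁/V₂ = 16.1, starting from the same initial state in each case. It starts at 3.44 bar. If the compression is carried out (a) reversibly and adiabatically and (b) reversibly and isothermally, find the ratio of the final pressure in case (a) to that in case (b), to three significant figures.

P_adiabatic / P_isothermal ≈ 6.44

Isothermal: P_b = P₁(V₁/V₂) = 3.44×16.1.
Adiabatic: P_a = P₁(V₁/V₂)^γ = 3.44×16.1^(1.67).
P_a/P_b = (V₁/V₂)^(γ−1) = 16.1^(0.67) = 6.435.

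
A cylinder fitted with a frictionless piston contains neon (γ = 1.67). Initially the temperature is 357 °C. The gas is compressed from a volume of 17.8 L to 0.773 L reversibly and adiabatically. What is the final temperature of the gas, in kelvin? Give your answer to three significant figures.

Adiabatic: T₁V₁^(γ−1) = T₂V₂^(γ−1) ⇒ T₂ = T₁ (V₁/V₂)^(γ−1).
T₁ = 357 °C = 630.1 K.
T₂ = 630.1 × (17.8/0.773)^(0.67) = 5154 K.

T₂ ≈ 5150 K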